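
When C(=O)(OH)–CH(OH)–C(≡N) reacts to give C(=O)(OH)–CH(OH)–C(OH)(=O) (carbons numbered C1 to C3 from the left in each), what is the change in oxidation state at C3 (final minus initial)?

Before: C3 has 1 bond to C, 3 bonds to N → oxidation state +3.
After: C3 has 1 bond to C, 3 bonds to O → oxidation state +3.
Δ = +3 − (+3) = 0, so no net redox change at C3.

0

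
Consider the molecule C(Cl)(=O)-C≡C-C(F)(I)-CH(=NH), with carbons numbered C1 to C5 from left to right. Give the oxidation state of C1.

Assign +1 per bond to O/N/halogen, −1 per bond to H or an electropositive element, and 0 per bond to carbon.
C1 has one bond to C (0), one bond to Cl (+1), a double bond to O (2×+1 = +2).
Oxidation state = 0 + 1 + 2 = +3.

+3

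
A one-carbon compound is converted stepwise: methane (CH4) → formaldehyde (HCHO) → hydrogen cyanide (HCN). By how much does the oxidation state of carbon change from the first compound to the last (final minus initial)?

Carbon oxidation states along the series — methane: -4, formaldehyde: 0, hydrogen cyanide: +2.
Net change = +2 − (-4) = +6.

+6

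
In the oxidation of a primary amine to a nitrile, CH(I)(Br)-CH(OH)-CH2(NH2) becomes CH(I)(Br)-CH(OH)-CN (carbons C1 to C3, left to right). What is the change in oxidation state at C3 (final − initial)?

+4

Before: C3 has 1 bond to C, 2 bonds to H, 1 bond to N → oxidation state -1.
After: C3 has 1 bond to C, 3 bonds to N → oxidation state +3.
Δ = +3 − (-1) = +4, so this is an oxidation at C3.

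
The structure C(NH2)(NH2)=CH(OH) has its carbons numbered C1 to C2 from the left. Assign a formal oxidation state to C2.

0

Bonds to more-electronegative neighbours contribute +1 each, bonds to H or metals contribute −1 each, and C–C bonds contribute 0.
C2 has a double bond to C (2×0 = 0), one bond to O (+1), one bond to H (-1).
Oxidation state = 0 + 1 − 1 = 0.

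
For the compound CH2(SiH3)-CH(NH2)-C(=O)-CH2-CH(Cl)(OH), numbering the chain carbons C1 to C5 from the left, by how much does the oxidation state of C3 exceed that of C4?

+4

C3: 2C, 2O → 0 + 2 = +2
C4: 2C, 2H → 0 − 2 = -2
Difference: +2 − (-2) = +4.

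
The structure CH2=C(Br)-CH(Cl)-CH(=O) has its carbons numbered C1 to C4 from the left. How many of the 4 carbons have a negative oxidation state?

1

Each bond to a more electronegative atom (O, N, halogen) counts +1, each bond to a less electronegative atom (H, metal, B, Si) counts −1, and each C–C bond counts 0. Tallying each carbon:
C1: 2C, 2H → 0 − 2 = -2
C2: 3C, 1Br → 0 + 1 = +1
C3: 2C, 1H, 1Cl → 0 − 1 + 1 = 0
C4: 1C, 1H, 2O → 0 − 1 + 2 = +1
1 carbon (C1) meets the condition.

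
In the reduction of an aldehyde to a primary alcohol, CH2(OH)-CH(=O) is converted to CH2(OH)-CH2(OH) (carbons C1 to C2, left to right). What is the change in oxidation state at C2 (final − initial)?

-2

Before: C2 has 1 bond to C, 1 bond to H, 2 bonds to O → oxidation state +1.
After: C2 has 1 bond to C, 2 bonds to H, 1 bond to O → oxidation state -1.
Δ = -1 − (+1) = -2, so this is a reduction at C2.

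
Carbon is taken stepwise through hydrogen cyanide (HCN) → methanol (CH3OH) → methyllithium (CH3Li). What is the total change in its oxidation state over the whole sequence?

-6

Carbon oxidation states along the series — hydrogen cyanide: +2, methanol: -2, methyllithium: -4.
Net change = -4 − (+2) = -6.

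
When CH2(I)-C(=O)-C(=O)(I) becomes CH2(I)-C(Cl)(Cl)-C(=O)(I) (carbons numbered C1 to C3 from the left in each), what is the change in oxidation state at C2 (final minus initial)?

Before: C2 has 2 bonds to C, 2 bonds to O → oxidation state +2.
After: C2 has 2 bonds to C, 2 bonds to Cl → oxidation state +2.
Δ = +2 − (+2) = 0, so no net redox change at C2.

0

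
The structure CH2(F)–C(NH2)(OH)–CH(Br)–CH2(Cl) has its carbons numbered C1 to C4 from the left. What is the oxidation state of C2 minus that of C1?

C2: 2C, 1O, 1N → 0 + 1 + 1 = +2
C1: 1C, 2H, 1F → 0 − 2 + 1 = -1
Difference: +2 − (-1) = +3.

+3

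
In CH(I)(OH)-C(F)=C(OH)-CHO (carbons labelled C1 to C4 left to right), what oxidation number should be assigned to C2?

C2 has one bond to C (0), a double bond to C (2×0 = 0), one bond to F (+1).
Oxidation state = 0 + 0 + 1 = +1.

+1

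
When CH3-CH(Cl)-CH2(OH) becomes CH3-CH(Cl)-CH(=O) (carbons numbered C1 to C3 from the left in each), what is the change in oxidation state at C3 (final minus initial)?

+2

Before: C3 has 1 bond to C, 2 bonds to H, 1 bond to O → oxidation state -1.
After: C3 has 1 bond to C, 1 bond to H, 2 bonds to O → oxidation state +1.
Δ = +1 − (-1) = +2, so this is an oxidation at C3.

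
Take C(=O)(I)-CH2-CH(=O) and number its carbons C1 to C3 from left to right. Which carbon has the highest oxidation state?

C1

Each bond to a more electronegative atom (O, N, halogen) counts +1, each bond to a less electronegative atom (H, metal, B, Si) counts −1, and each C–C bond counts 0. Tallying each carbon:
C1: 1C, 2O, 1I → 0 + 2 + 1 = +3
C2: 2C, 2H → 0 − 2 = -2
C3: 1C, 1H, 2O → 0 − 1 + 2 = +1
The most oxidised carbon is C1 at +3.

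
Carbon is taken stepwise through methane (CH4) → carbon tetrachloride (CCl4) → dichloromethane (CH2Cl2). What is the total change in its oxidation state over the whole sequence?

+4

Carbon oxidation states along the series — methane: -4, carbon tetrachloride: +4, dichloromethane: 0.
Net change = 0 − (-4) = +4.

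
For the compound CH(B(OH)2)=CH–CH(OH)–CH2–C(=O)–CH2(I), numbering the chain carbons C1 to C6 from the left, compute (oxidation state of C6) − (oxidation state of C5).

-3

C6: 1C, 2H, 1I → 0 − 2 + 1 = -1
C5: 2C, 2O → 0 + 2 = +2
Difference: -1 − (+2) = -3.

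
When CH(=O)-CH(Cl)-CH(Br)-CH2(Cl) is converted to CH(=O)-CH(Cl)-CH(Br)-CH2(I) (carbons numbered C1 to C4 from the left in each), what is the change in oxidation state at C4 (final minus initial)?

0

Before: C4 has 1 bond to C, 2 bonds to H, 1 bond to Cl → oxidation state -1.
After: C4 has 1 bond to C, 2 bonds to H, 1 bond to I → oxidation state -1.
Δ = -1 − (-1) = 0, so no net redox change at C4.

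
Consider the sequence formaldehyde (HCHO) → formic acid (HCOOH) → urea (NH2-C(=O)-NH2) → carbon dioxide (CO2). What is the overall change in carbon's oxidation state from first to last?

+4

Carbon oxidation states along the series — formaldehyde: 0, formic acid: +2, urea: +4, carbon dioxide: +4.
Net change = +4 − (0) = +4.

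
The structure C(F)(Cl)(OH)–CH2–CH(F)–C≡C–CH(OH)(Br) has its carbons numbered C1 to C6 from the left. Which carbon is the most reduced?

Tallying each carbon's bonds:
C1: 1C, 1O, 1F, 1Cl → 0 + 1 + 1 + 1 = +3
C2: 2C, 2H → 0 − 2 = -2
C3: 2C, 1H, 1F → 0 − 1 + 1 = 0
C4: 4C → 0 = 0
C5: 4C → 0 = 0
C6: 1C, 1H, 1O, 1Br → 0 − 1 + 1 + 1 = +1
The most reduced carbon is C2 at -2.

C2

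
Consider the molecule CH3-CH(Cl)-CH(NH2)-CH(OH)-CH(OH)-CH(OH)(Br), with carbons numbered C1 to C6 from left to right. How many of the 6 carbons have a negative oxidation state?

1

Tallying each carbon's bonds:
C1: 1C, 3H → 0 − 3 = -3
C2: 2C, 1H, 1Cl → 0 − 1 + 1 = 0
C3: 2C, 1H, 1N → 0 − 1 + 1 = 0
C4: 2C, 1H, 1O → 0 − 1 + 1 = 0
C5: 2C, 1H, 1O → 0 − 1 + 1 = 0
C6: 1C, 1H, 1O, 1Br → 0 − 1 + 1 + 1 = +1
1 carbon (C1) meets the condition.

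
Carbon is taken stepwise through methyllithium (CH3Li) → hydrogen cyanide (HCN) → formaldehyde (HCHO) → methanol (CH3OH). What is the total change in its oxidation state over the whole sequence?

+2

Carbon oxidation states along the series — methyllithium: -4, hydrogen cyanide: +2, formaldehyde: 0, methanol: -2.
Net change = -2 − (-4) = +2.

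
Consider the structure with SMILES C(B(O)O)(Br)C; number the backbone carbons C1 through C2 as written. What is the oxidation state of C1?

Bonds to more-electronegative neighbours contribute +1 each, bonds to H or metals contribute −1 each, and C–C bonds contribute 0.
C1 has one bond to C (0), one bond to B (-1), one bond to H (-1), one bond to Br (+1).
Oxidation state = 0 − 1 − 1 + 1 = -1.

-1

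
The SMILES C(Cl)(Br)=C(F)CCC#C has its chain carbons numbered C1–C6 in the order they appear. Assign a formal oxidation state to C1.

+2

C1 has a double bond to C (2×0 = 0), one bond to Cl (+1), one bond to Br (+1).
Oxidation state = 0 + 1 + 1 = +2.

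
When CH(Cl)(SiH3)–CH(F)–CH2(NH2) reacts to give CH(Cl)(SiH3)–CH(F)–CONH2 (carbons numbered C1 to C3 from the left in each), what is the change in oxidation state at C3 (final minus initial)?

+4

Before: C3 has 1 bond to C, 2 bonds to H, 1 bond to N → oxidation state -1.
After: C3 has 1 bond to C, 2 bonds to O, 1 bond to N → oxidation state +3.
Δ = +3 − (-1) = +4, so this is an oxidation at C3.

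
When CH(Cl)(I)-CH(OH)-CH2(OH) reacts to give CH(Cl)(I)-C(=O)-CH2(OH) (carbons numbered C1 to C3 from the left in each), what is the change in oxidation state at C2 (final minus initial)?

Before: C2 has 2 bonds to C, 1 bond to H, 1 bond to O → oxidation state 0.
After: C2 has 2 bonds to C, 2 bonds to O → oxidation state +2.
Δ = +2 − (0) = +2, so this is an oxidation at C2.

+2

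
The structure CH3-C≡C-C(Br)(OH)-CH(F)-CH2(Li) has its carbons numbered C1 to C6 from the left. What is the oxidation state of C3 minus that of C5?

0

C3: 4C → 0 = 0
C5: 2C, 1H, 1F → 0 − 1 + 1 = 0
Difference: 0 − (0) = 0.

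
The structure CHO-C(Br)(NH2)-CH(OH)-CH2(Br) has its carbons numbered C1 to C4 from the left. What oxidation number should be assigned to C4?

-1

Assign +1 per bond to O/N/halogen, −1 per bond to H or an electropositive element, and 0 per bond to carbon.
C4 has one bond to C (0), one bond to Br (+1), one bond to H (-1), one bond to H (-1).
Oxidation state = 0 + 1 − 1 − 1 = -1.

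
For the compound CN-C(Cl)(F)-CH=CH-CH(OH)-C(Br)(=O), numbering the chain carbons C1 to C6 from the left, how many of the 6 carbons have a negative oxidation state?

Tallying each carbon's bonds:
C1: 1C, 3N → 0 + 3 = +3
C2: 2C, 1F, 1Cl → 0 + 1 + 1 = +2
C3: 3C, 1H → 0 − 1 = -1
C4: 3C, 1H → 0 − 1 = -1
C5: 2C, 1H, 1O → 0 − 1 + 1 = 0
C6: 1C, 2O, 1Br → 0 + 2 + 1 = +3
2 carbons (C3, C4) meet the condition.

2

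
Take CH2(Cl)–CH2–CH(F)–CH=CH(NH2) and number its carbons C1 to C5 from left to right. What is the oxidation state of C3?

0

C3 has one bond to C (0), one bond to C (0), one bond to H (-1), one bond to F (+1).
Oxidation state = 0 + 0 − 1 + 1 = 0.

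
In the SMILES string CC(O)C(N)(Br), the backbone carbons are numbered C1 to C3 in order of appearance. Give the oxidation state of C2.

0

C2 has one bond to C (0), one bond to C (0), one bond to O (+1), one bond to H (-1).
Oxidation state = 0 + 0 + 1 − 1 = 0.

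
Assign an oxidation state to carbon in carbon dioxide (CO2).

+4

Count +1 for every bond to an atom more electronegative than carbon and −1 for every bond to one less electronegative; C–C bonds are 0.
The carbon has a double bond to O (2×+1 = +2), a double bond to O (2×+1 = +2).
Oxidation state = +2 + 2 = +4.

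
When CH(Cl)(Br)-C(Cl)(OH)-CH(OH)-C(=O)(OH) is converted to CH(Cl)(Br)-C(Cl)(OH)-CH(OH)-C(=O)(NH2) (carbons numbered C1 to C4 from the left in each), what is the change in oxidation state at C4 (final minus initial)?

Before: C4 has 1 bond to C, 3 bonds to O → oxidation state +3.
After: C4 has 1 bond to C, 2 bonds to O, 1 bond to N → oxidation state +3.
Δ = +3 − (+3) = 0, so no net redox change at C4.

0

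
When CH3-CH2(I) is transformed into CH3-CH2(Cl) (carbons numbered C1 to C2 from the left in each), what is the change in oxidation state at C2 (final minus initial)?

0

Before: C2 has 1 bond to C, 2 bonds to H, 1 bond to I → oxidation state -1.
After: C2 has 1 bond to C, 2 bonds to H, 1 bond to Cl → oxidation state -1.
Δ = -1 − (-1) = 0, so no net redox change at C2.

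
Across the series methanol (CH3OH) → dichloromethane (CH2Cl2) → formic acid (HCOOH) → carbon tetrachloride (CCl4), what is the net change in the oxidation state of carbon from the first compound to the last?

Carbon oxidation states along the series — methanol: -2, dichloromethane: 0, formic acid: +2, carbon tetrachloride: +4.
Net change = +4 − (-2) = +6.

+6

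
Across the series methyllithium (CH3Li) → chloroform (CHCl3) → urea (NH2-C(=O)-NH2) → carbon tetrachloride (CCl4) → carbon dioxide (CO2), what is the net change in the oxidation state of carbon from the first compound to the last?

+8

Carbon oxidation states along the series — methyllithium: -4, chloroform: +2, urea: +4, carbon tetrachloride: +4, carbon dioxide: +4.
Net change = +4 − (-4) = +8.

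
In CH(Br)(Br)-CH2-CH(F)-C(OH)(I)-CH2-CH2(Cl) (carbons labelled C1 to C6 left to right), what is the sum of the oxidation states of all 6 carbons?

Tallying each carbon's bonds:
C1: 1C, 1H, 2Br → 0 − 1 + 2 = +1
C2: 2C, 2H → 0 − 2 = -2
C3: 2C, 1H, 1F → 0 − 1 + 1 = 0
C4: 2C, 1O, 1I → 0 + 1 + 1 = +2
C5: 2C, 2H → 0 − 2 = -2
C6: 1C, 2H, 1Cl → 0 − 2 + 1 = -1
Sum = +1 − 2 + 0 + 2 − 2 − 1 = -2.

-2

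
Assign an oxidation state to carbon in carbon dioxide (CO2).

Count +1 for every bond to an atom more electronegative than carbon and −1 for every bond to one less electronegative; C–C bonds are 0.
The carbon has a double bond to O (2×+1 = +2), a double bond to O (2×+1 = +2).
Oxidation state = +2 + 2 = +4.

+4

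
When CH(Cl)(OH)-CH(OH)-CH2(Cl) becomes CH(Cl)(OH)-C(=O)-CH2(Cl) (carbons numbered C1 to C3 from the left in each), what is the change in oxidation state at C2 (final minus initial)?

+2

Before: C2 has 2 bonds to C, 1 bond to H, 1 bond to O → oxidation state 0.
After: C2 has 2 bonds to C, 2 bonds to O → oxidation state +2.
Δ = +2 − (0) = +2, so this is an oxidation at C2.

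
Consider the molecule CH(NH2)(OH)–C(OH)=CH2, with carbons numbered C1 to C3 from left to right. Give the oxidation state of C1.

C1 has one bond to C (0), one bond to N (+1), one bond to H (-1), one bond to O (+1).
Oxidation state = 0 + 1 − 1 + 1 = +1.

+1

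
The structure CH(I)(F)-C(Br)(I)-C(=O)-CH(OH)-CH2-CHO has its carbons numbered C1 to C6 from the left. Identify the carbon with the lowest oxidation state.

C5

Tallying each carbon's bonds:
C1: 1C, 1H, 1F, 1I → 0 − 1 + 1 + 1 = +1
C2: 2C, 1Br, 1I → 0 + 1 + 1 = +2
C3: 2C, 2O → 0 + 2 = +2
C4: 2C, 1H, 1O → 0 − 1 + 1 = 0
C5: 2C, 2H → 0 − 2 = -2
C6: 1C, 1H, 2O → 0 − 1 + 2 = +1
The most reduced carbon is C5 at -2.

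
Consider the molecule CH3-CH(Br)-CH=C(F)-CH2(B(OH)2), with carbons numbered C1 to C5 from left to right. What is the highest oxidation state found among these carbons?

+1

Assign +1 per bond to O/N/halogen, −1 per bond to H or an electropositive element, and 0 per bond to carbon. Tallying each carbon:
C1: 1C, 3H → 0 − 3 = -3
C2: 2C, 1H, 1Br → 0 − 1 + 1 = 0
C3: 3C, 1H → 0 − 1 = -1
C4: 3C, 1F → 0 + 1 = +1
C5: 1C, 2H, 1B → 0 − 2 − 1 = -3
The highest value is +1.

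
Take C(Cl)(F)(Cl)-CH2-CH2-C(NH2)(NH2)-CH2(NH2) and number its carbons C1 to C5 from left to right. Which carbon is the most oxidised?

Tallying each carbon's bonds:
C1: 1C, 1F, 2Cl → 0 + 1 + 2 = +3
C2: 2C, 2H → 0 − 2 = -2
C3: 2C, 2H → 0 − 2 = -2
C4: 2C, 2N → 0 + 2 = +2
C5: 1C, 2H, 1N → 0 − 2 + 1 = -1
The most oxidised carbon is C1 at +3.

C1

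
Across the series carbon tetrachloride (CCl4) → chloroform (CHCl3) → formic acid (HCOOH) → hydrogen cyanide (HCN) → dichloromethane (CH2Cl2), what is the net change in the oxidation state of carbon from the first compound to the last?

-4

Carbon oxidation states along the series — carbon tetrachloride: +4, chloroform: +2, formic acid: +2, hydrogen cyanide: +2, dichloromethane: 0.
Net change = 0 − (+4) = -4.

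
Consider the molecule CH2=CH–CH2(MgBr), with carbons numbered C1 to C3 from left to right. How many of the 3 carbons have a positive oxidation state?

0

Bonds to more-electronegative neighbours contribute +1 each, bonds to H or metals contribute −1 each, and C–C bonds contribute 0. Tallying each carbon:
C1: 2C, 2H → 0 − 2 = -2
C2: 3C, 1H → 0 − 1 = -1
C3: 1C, 2H, 1Mg → 0 − 2 − 1 = -3
0 carbons meet the condition.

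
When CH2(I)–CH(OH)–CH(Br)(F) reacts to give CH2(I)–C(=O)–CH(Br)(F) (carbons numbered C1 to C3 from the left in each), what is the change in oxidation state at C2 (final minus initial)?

+2

Before: C2 has 2 bonds to C, 1 bond to H, 1 bond to O → oxidation state 0.
After: C2 has 2 bonds to C, 2 bonds to O → oxidation state +2.
Δ = +2 − (0) = +2, so this is an oxidation at C2.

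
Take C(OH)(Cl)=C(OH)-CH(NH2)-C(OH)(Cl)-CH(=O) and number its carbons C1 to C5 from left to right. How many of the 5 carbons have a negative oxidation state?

Tallying each carbon's bonds:
C1: 2C, 1O, 1Cl → 0 + 1 + 1 = +2
C2: 3C, 1O → 0 + 1 = +1
C3: 2C, 1H, 1N → 0 − 1 + 1 = 0
C4: 2C, 1O, 1Cl → 0 + 1 + 1 = +2
C5: 1C, 1H, 2O → 0 − 1 + 2 = +1
0 carbons meet the condition.

0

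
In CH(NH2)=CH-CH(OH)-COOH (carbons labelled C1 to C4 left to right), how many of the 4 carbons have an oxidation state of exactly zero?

2

Tallying each carbon's bonds:
C1: 2C, 1H, 1N → 0 − 1 + 1 = 0
C2: 3C, 1H → 0 − 1 = -1
C3: 2C, 1H, 1O → 0 − 1 + 1 = 0
C4: 1C, 3O → 0 + 3 = +3
2 carbons (C1, C3) meet the condition.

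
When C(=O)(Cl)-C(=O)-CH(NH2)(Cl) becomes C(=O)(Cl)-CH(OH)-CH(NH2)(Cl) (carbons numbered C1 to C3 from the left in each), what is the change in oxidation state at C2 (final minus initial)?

Before: C2 has 2 bonds to C, 2 bonds to O → oxidation state +2.
After: C2 has 2 bonds to C, 1 bond to H, 1 bond to O → oxidation state 0.
Δ = 0 − (+2) = -2, so this is a reduction at C2.

-2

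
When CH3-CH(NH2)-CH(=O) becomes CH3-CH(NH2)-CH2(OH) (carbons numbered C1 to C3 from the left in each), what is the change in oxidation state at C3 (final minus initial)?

-2

Before: C3 has 1 bond to C, 1 bond to H, 2 bonds to O → oxidation state +1.
After: C3 has 1 bond to C, 2 bonds to H, 1 bond to O → oxidation state -1.
Δ = -1 − (+1) = -2, so this is a reduction at C3.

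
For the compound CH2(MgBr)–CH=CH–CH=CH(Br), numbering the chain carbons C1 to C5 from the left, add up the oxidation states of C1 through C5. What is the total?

-6

Bonds to more-electronegative neighbours contribute +1 each, bonds to H or metals contribute −1 each, and C–C bonds contribute 0. Tallying each carbon:
C1: 1C, 2H, 1Mg → 0 − 2 − 1 = -3
C2: 3C, 1H → 0 − 1 = -1
C3: 3C, 1H → 0 − 1 = -1
C4: 3C, 1H → 0 − 1 = -1
C5: 2C, 1H, 1Br → 0 − 1 + 1 = 0
Sum = -3 − 1 − 1 − 1 + 0 = -6.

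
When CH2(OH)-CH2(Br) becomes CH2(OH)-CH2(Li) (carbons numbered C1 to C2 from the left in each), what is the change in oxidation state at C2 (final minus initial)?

-2

Before: C2 has 1 bond to C, 2 bonds to H, 1 bond to Br → oxidation state -1.
After: C2 has 1 bond to C, 2 bonds to H, 1 bond to Li → oxidation state -3.
Δ = -3 − (-1) = -2, so this is a reduction at C2.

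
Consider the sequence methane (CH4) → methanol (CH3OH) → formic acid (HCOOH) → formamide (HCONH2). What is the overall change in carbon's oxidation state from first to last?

+6

Carbon oxidation states along the series — methane: -4, methanol: -2, formic acid: +2, formamide: +2.
Net change = +2 − (-4) = +6.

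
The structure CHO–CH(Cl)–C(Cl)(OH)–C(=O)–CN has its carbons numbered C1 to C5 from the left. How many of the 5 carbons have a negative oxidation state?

0

Assign +1 per bond to O/N/halogen, −1 per bond to H or an electropositive element, and 0 per bond to carbon. Tallying each carbon:
C1: 1C, 1H, 2O → 0 − 1 + 2 = +1
C2: 2C, 1H, 1Cl → 0 − 1 + 1 = 0
C3: 2C, 1O, 1Cl → 0 + 1 + 1 = +2
C4: 2C, 2O → 0 + 2 = +2
C5: 1C, 3N → 0 + 3 = +3
0 carbons meet the condition.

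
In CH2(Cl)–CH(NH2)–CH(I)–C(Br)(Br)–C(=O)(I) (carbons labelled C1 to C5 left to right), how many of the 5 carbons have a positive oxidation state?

2

Tallying each carbon's bonds:
C1: 1C, 2H, 1Cl → 0 − 2 + 1 = -1
C2: 2C, 1H, 1N → 0 − 1 + 1 = 0
C3: 2C, 1H, 1I → 0 − 1 + 1 = 0
C4: 2C, 2Br → 0 + 2 = +2
C5: 1C, 2O, 1I → 0 + 2 + 1 = +3
2 carbons (C4, C5) meet the condition.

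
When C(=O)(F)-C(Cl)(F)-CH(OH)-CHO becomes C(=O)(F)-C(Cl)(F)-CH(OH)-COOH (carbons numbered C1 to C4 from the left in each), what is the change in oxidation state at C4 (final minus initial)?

Before: C4 has 1 bond to C, 1 bond to H, 2 bonds to O → oxidation state +1.
After: C4 has 1 bond to C, 3 bonds to O → oxidation state +3.
Δ = +3 − (+1) = +2, so this is an oxidation at C4.

+2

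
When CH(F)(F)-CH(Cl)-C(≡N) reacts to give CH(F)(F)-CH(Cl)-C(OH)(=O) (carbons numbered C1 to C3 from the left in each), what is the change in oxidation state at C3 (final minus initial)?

Before: C3 has 1 bond to C, 3 bonds to N → oxidation state +3.
After: C3 has 1 bond to C, 3 bonds to O → oxidation state +3.
Δ = +3 − (+3) = 0, so no net redox change at C3.

0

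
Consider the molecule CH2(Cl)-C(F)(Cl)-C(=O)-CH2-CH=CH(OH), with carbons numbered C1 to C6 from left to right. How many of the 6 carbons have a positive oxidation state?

Count +1 for every bond to an atom more electronegative than carbon and −1 for every bond to one less electronegative; C–C bonds are 0. Tallying each carbon:
C1: 1C, 2H, 1Cl → 0 − 2 + 1 = -1
C2: 2C, 1F, 1Cl → 0 + 1 + 1 = +2
C3: 2C, 2O → 0 + 2 = +2
C4: 2C, 2H → 0 − 2 = -2
C5: 3C, 1H → 0 − 1 = -1
C6: 2C, 1H, 1O → 0 − 1 + 1 = 0
2 carbons (C2, C3) meet the condition.

2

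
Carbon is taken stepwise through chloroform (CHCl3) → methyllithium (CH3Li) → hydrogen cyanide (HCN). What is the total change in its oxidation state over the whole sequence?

0

Carbon oxidation states along the series — chloroform: +2, methyllithium: -4, hydrogen cyanide: +2.
Net change = +2 − (+2) = 0.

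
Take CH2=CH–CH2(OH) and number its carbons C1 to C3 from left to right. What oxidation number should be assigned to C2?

C2 has a double bond to C (2×0 = 0), one bond to C (0), one bond to H (-1).
Oxidation state = 0 + 0 − 1 = -1.

-1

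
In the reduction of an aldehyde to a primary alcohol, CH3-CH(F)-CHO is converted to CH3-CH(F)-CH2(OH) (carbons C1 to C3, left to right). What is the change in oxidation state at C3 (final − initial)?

-2

Before: C3 has 1 bond to C, 1 bond to H, 2 bonds to O → oxidation state +1.
After: C3 has 1 bond to C, 2 bonds to H, 1 bond to O → oxidation state -1.
Δ = -1 − (+1) = -2, so this is a reduction at C3.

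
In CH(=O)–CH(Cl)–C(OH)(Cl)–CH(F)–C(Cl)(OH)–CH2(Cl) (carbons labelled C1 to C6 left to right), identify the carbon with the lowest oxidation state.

C6

Bonds to more-electronegative neighbours contribute +1 each, bonds to H or metals contribute −1 each, and C–C bonds contribute 0. Tallying each carbon:
C1: 1C, 1H, 2O → 0 − 1 + 2 = +1
C2: 2C, 1H, 1Cl → 0 − 1 + 1 = 0
C3: 2C, 1O, 1Cl → 0 + 1 + 1 = +2
C4: 2C, 1H, 1F → 0 − 1 + 1 = 0
C5: 2C, 1O, 1Cl → 0 + 1 + 1 = +2
C6: 1C, 2H, 1Cl → 0 − 2 + 1 = -1
The most reduced carbon is C6 at -1.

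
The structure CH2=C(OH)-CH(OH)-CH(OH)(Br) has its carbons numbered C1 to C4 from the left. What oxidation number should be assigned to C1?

-2

C1 has a double bond to C (2×0 = 0), one bond to H (-1), one bond to H (-1).
Oxidation state = 0 − 1 − 1 = -2.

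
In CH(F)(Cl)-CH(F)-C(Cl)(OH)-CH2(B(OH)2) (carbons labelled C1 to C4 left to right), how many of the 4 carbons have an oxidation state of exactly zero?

Tallying each carbon's bonds:
C1: 1C, 1H, 1F, 1Cl → 0 − 1 + 1 + 1 = +1
C2: 2C, 1H, 1F → 0 − 1 + 1 = 0
C3: 2C, 1O, 1Cl → 0 + 1 + 1 = +2
C4: 1C, 2H, 1B → 0 − 2 − 1 = -3
1 carbon (C2) meets the condition.

1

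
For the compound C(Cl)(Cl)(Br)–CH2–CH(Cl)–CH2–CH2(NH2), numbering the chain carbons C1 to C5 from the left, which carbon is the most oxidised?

Tallying each carbon's bonds:
C1: 1C, 2Cl, 1Br → 0 + 2 + 1 = +3
C2: 2C, 2H → 0 − 2 = -2
C3: 2C, 1H, 1Cl → 0 − 1 + 1 = 0
C4: 2C, 2H → 0 − 2 = -2
C5: 1C, 2H, 1N → 0 − 2 + 1 = -1
The most oxidised carbon is C1 at +3.

C1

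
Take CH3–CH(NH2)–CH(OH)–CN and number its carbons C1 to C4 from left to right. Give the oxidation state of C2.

Assign +1 per bond to O/N/halogen, −1 per bond to H or an electropositive element, and 0 per bond to carbon.
C2 has one bond to C (0), one bond to C (0), one bond to N (+1), one bond to H (-1).
Oxidation state = 0 + 0 + 1 − 1 = 0.

0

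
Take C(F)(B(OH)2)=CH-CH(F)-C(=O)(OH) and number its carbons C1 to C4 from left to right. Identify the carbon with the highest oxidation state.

Tallying each carbon's bonds:
C1: 2C, 1F, 1B → 0 + 1 − 1 = 0
C2: 3C, 1H → 0 − 1 = -1
C3: 2C, 1H, 1F → 0 − 1 + 1 = 0
C4: 1C, 3O → 0 + 3 = +3
The most oxidised carbon is C4 at +3.

C4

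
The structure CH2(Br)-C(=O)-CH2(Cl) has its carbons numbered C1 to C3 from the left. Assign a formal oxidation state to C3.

C3 has one bond to C (0), one bond to Cl (+1), one bond to H (-1), one bond to H (-1).
Oxidation state = 0 + 1 − 1 − 1 = -1.

-1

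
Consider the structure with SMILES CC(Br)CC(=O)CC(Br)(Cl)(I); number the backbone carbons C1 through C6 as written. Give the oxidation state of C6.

+3

C6 has one bond to C (0), one bond to Br (+1), one bond to Cl (+1), one bond to I (+1).
Oxidation state = 0 + 1 + 1 + 1 = +3.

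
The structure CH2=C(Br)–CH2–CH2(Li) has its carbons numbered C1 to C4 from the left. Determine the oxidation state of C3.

Count +1 for every bond to an atom more electronegative than carbon and −1 for every bond to one less electronegative; C–C bonds are 0.
C3 has one bond to C (0), one bond to C (0), one bond to H (-1), one bond to H (-1).
Oxidation state = 0 + 0 − 1 − 1 = -2.

-2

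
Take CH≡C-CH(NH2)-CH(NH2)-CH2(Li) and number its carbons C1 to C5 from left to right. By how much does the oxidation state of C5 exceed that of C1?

C5: 1C, 2H, 1Li → 0 − 2 − 1 = -3
C1: 3C, 1H → 0 − 1 = -1
Difference: -3 − (-1) = -2.

-2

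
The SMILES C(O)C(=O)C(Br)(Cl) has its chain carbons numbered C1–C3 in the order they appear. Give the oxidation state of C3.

+1

Assign +1 per bond to O/N/halogen, −1 per bond to H or an electropositive element, and 0 per bond to carbon.
C3 has one bond to C (0), one bond to Br (+1), one bond to Cl (+1), one bond to H (-1).
Oxidation state = 0 + 1 + 1 − 1 = +1.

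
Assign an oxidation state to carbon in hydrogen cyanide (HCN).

The carbon has one bond to H (-1), a triple bond to N (3×+1 = +3).
Oxidation state = -1 + 3 = +2.

+2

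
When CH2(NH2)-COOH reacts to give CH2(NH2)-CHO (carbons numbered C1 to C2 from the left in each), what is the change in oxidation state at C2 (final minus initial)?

-2

Before: C2 has 1 bond to C, 3 bonds to O → oxidation state +3.
After: C2 has 1 bond to C, 1 bond to H, 2 bonds to O → oxidation state +1.
Δ = +1 − (+3) = -2, so this is a reduction at C2.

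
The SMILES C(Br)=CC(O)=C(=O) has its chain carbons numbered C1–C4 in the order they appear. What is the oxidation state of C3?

C3 has one bond to C (0), a double bond to C (2×0 = 0), one bond to O (+1).
Oxidation state = 0 + 0 + 1 = +1.

+1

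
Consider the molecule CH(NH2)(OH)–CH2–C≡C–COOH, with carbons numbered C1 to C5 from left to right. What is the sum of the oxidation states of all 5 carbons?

Tallying each carbon's bonds:
C1: 1C, 1H, 1O, 1N → 0 − 1 + 1 + 1 = +1
C2: 2C, 2H → 0 − 2 = -2
C3: 4C → 0 = 0
C4: 4C → 0 = 0
C5: 1C, 3O → 0 + 3 = +3
Sum = +1 − 2 + 0 + 0 + 3 = +2.

+2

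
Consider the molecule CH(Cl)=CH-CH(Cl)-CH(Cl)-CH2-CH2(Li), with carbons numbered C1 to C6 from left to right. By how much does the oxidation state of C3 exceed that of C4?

0

C3: 2C, 1H, 1Cl → 0 − 1 + 1 = 0
C4: 2C, 1H, 1Cl → 0 − 1 + 1 = 0
Difference: 0 − (0) = 0.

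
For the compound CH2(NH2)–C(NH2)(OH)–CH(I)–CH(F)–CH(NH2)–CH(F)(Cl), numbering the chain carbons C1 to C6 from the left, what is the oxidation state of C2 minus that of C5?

C2: 2C, 1O, 1N → 0 + 1 + 1 = +2
C5: 2C, 1H, 1N → 0 − 1 + 1 = 0
Difference: +2 − (0) = +2.

+2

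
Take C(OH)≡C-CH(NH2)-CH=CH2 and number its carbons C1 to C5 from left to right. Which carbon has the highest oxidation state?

Bonds to more-electronegative neighbours contribute +1 each, bonds to H or metals contribute −1 each, and C–C bonds contribute 0. Tallying each carbon:
C1: 3C, 1O → 0 + 1 = +1
C2: 4C → 0 = 0
C3: 2C, 1H, 1N → 0 − 1 + 1 = 0
C4: 3C, 1H → 0 − 1 = -1
C5: 2C, 2H → 0 − 2 = -2
The most oxidised carbon is C1 at +1.

C1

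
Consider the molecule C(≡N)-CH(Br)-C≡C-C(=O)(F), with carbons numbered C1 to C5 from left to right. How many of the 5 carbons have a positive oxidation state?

Bonds to more-electronegative neighbours contribute +1 each, bonds to H or metals contribute −1 each, and C–C bonds contribute 0. Tallying each carbon:
C1: 1C, 3N → 0 + 3 = +3
C2: 2C, 1H, 1Br → 0 − 1 + 1 = 0
C3: 4C → 0 = 0
C4: 4C → 0 = 0
C5: 1C, 2O, 1F → 0 + 2 + 1 = +3
2 carbons (C1, C5) meet the condition.

2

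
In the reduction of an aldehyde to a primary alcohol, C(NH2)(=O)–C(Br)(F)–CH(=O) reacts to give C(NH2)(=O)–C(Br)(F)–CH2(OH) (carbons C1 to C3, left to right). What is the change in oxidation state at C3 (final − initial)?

Before: C3 has 1 bond to C, 1 bond to H, 2 bonds to O → oxidation state +1.
After: C3 has 1 bond to C, 2 bonds to H, 1 bond to O → oxidation state -1.
Δ = -1 − (+1) = -2, so this is a reduction at C3.

-2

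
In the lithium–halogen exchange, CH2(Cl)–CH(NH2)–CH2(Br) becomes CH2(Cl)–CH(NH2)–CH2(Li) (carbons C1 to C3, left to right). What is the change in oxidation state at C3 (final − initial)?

Before: C3 has 1 bond to C, 2 bonds to H, 1 bond to Br → oxidation state -1.
After: C3 has 1 bond to C, 2 bonds to H, 1 bond to Li → oxidation state -3.
Δ = -3 − (-1) = -2, so this is a reduction at C3.

-2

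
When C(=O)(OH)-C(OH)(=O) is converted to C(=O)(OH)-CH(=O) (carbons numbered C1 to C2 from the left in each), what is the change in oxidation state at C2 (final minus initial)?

Before: C2 has 1 bond to C, 3 bonds to O → oxidation state +3.
After: C2 has 1 bond to C, 1 bond to H, 2 bonds to O → oxidation state +1.
Δ = +1 − (+3) = -2, so this is a reduction at C2.

-2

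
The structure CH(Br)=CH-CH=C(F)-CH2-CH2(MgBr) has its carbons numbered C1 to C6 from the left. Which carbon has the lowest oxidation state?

C6

Assign +1 per bond to O/N/halogen, −1 per bond to H or an electropositive element, and 0 per bond to carbon. Tallying each carbon:
C1: 2C, 1H, 1Br → 0 − 1 + 1 = 0
C2: 3C, 1H → 0 − 1 = -1
C3: 3C, 1H → 0 − 1 = -1
C4: 3C, 1F → 0 + 1 = +1
C5: 2C, 2H → 0 − 2 = -2
C6: 1C, 2H, 1Mg → 0 − 2 − 1 = -3
The most reduced carbon is C6 at -3.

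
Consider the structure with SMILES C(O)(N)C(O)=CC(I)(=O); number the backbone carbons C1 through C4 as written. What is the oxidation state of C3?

-1

C3 has a double bond to C (2×0 = 0), one bond to C (0), one bond to H (-1).
Oxidation state = 0 + 0 − 1 = -1.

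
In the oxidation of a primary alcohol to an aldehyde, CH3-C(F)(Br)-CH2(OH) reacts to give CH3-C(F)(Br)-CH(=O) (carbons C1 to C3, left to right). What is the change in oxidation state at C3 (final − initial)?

Before: C3 has 1 bond to C, 2 bonds to H, 1 bond to O → oxidation state -1.
After: C3 has 1 bond to C, 1 bond to H, 2 bonds to O → oxidation state +1.
Δ = +1 − (-1) = +2, so this is an oxidation at C3.

+2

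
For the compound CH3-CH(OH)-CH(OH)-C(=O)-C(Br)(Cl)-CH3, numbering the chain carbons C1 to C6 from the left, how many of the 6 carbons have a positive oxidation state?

Tallying each carbon's bonds:
C1: 1C, 3H → 0 − 3 = -3
C2: 2C, 1H, 1O → 0 − 1 + 1 = 0
C3: 2C, 1H, 1O → 0 − 1 + 1 = 0
C4: 2C, 2O → 0 + 2 = +2
C5: 2C, 1Cl, 1Br → 0 + 1 + 1 = +2
C6: 1C, 3H → 0 − 3 = -3
2 carbons (C4, C5) meet the condition.

2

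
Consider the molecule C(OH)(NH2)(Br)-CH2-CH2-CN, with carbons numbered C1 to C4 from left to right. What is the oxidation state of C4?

+3

Count +1 for every bond to an atom more electronegative than carbon and −1 for every bond to one less electronegative; C–C bonds are 0.
C4 has one bond to C (0), a triple bond to N (3×+1 = +3).
Oxidation state = 0 + 3 = +3.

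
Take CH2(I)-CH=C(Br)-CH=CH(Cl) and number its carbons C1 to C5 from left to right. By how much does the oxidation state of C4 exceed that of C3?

C4: 3C, 1H → 0 − 1 = -1
C3: 3C, 1Br → 0 + 1 = +1
Difference: -1 − (+1) = -2.

-2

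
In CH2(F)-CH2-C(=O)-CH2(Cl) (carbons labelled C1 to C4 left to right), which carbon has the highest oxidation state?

Count +1 for every bond to an atom more electronegative than carbon and −1 for every bond to one less electronegative; C–C bonds are 0. Tallying each carbon:
C1: 1C, 2H, 1F → 0 − 2 + 1 = -1
C2: 2C, 2H → 0 − 2 = -2
C3: 2C, 2O → 0 + 2 = +2
C4: 1C, 2H, 1Cl → 0 − 2 + 1 = -1
The most oxidised carbon is C3 at +2.

C3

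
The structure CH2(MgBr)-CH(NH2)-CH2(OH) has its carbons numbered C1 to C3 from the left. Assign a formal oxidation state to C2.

0

Count +1 for every bond to an atom more electronegative than carbon and −1 for every bond to one less electronegative; C–C bonds are 0.
C2 has one bond to C (0), one bond to C (0), one bond to H (-1), one bond to N (+1).
Oxidation state = 0 + 0 − 1 + 1 = 0.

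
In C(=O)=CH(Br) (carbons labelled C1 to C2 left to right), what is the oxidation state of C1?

C1 has a double bond to C (2×0 = 0), a double bond to O (2×+1 = +2).
Oxidation state = 0 + 2 = +2.

+2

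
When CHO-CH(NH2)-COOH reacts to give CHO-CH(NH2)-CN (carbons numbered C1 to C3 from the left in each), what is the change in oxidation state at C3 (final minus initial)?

Before: C3 has 1 bond to C, 3 bonds to O → oxidation state +3.
After: C3 has 1 bond to C, 3 bonds to N → oxidation state +3.
Δ = +3 − (+3) = 0, so no net redox change at C3.

0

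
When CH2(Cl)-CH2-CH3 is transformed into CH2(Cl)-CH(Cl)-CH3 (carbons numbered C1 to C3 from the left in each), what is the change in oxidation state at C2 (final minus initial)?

Before: C2 has 2 bonds to C, 2 bonds to H → oxidation state -2.
After: C2 has 2 bonds to C, 1 bond to H, 1 bond to Cl → oxidation state 0.
Δ = 0 − (-2) = +2, so this is an oxidation at C2.

+2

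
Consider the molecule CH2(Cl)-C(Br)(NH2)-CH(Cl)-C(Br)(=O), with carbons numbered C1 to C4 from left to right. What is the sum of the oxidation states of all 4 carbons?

+4

Tallying each carbon's bonds:
C1: 1C, 2H, 1Cl → 0 − 2 + 1 = -1
C2: 2C, 1N, 1Br → 0 + 1 + 1 = +2
C3: 2C, 1H, 1Cl → 0 − 1 + 1 = 0
C4: 1C, 2O, 1Br → 0 + 2 + 1 = +3
Sum = -1 + 2 + 0 + 3 = +4.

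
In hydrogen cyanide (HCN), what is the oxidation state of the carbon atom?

+2

The carbon has one bond to H (-1), a triple bond to N (3×+1 = +3).
Oxidation state = -1 + 3 = +2.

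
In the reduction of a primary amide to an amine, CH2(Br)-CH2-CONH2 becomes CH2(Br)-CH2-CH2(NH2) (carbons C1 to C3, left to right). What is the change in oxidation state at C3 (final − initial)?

-4

Before: C3 has 1 bond to C, 2 bonds to O, 1 bond to N → oxidation state +3.
After: C3 has 1 bond to C, 2 bonds to H, 1 bond to N → oxidation state -1.
Δ = -1 − (+3) = -4, so this is a reduction at C3.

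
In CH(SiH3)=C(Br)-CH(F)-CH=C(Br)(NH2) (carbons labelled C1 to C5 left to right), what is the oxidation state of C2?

+1

Bonds to more-electronegative neighbours contribute +1 each, bonds to H or metals contribute −1 each, and C–C bonds contribute 0.
C2 has a double bond to C (2×0 = 0), one bond to C (0), one bond to Br (+1).
Oxidation state = 0 + 0 + 1 = +1.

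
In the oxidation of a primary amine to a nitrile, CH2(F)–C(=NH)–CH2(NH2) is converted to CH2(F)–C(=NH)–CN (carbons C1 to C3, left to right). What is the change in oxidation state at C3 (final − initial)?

Before: C3 has 1 bond to C, 2 bonds to H, 1 bond to N → oxidation state -1.
After: C3 has 1 bond to C, 3 bonds to N → oxidation state +3.
Δ = +3 − (-1) = +4, so this is an oxidation at C3.

+4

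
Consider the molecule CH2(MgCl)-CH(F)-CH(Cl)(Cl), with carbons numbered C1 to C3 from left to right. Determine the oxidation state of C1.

-3

Bonds to more-electronegative neighbours contribute +1 each, bonds to H or metals contribute −1 each, and C–C bonds contribute 0.
C1 has one bond to C (0), one bond to Mg (-1), one bond to H (-1), one bond to H (-1).
Oxidation state = 0 − 1 − 1 − 1 = -3.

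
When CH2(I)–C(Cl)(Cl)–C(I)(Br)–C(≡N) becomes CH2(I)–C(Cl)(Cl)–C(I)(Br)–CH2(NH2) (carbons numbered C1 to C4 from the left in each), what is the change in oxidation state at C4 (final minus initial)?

-4

Before: C4 has 1 bond to C, 3 bonds to N → oxidation state +3.
After: C4 has 1 bond to C, 2 bonds to H, 1 bond to N → oxidation state -1.
Δ = -1 − (+3) = -4, so this is a reduction at C4.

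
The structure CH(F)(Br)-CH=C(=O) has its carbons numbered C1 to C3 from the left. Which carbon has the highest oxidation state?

Tallying each carbon's bonds:
C1: 1C, 1H, 1F, 1Br → 0 − 1 + 1 + 1 = +1
C2: 3C, 1H → 0 − 1 = -1
C3: 2C, 2O → 0 + 2 = +2
The most oxidised carbon is C3 at +2.

C3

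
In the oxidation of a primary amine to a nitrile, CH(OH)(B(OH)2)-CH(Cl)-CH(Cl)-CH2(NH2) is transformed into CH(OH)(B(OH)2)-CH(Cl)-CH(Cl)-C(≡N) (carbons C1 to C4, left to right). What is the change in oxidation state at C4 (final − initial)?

Before: C4 has 1 bond to C, 2 bonds to H, 1 bond to N → oxidation state -1.
After: C4 has 1 bond to C, 3 bonds to N → oxidation state +3.
Δ = +3 − (-1) = +4, so this is an oxidation at C4.

+4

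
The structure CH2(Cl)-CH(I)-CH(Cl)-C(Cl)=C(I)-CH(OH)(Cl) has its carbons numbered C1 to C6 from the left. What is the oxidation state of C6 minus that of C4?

0

C6: 1C, 1H, 1O, 1Cl → 0 − 1 + 1 + 1 = +1
C4: 3C, 1Cl → 0 + 1 = +1
Difference: +1 − (+1) = 0.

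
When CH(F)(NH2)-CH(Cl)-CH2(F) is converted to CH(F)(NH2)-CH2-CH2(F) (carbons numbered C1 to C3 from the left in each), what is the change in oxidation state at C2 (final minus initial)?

-2

Before: C2 has 2 bonds to C, 1 bond to H, 1 bond to Cl → oxidation state 0.
After: C2 has 2 bonds to C, 2 bonds to H → oxidation state -2.
Δ = -2 − (0) = -2, so this is a reduction at C2.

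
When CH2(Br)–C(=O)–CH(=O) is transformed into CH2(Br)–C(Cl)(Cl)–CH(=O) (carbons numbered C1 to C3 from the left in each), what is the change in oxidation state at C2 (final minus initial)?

Before: C2 has 2 bonds to C, 2 bonds to O → oxidation state +2.
After: C2 has 2 bonds to C, 2 bonds to Cl → oxidation state +2.
Δ = +2 − (+2) = 0, so no net redox change at C2.

0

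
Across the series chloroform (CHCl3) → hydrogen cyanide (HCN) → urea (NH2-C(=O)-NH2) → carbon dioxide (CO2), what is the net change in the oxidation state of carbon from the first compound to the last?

Carbon oxidation states along the series — chloroform: +2, hydrogen cyanide: +2, urea: +4, carbon dioxide: +4.
Net change = +4 − (+2) = +2.

+2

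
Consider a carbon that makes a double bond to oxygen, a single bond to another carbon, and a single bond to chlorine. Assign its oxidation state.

The carbon has one bond to C (0), a double bond to O (2×+1 = +2), one bond to Cl (+1).
Oxidation state = 0 + 2 + 1 = +3.

+3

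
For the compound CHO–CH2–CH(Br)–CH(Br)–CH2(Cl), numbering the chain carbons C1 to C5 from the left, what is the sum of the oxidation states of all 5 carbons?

Each bond to a more electronegative atom (O, N, halogen) counts +1, each bond to a less electronegative atom (H, metal, B, Si) counts −1, and each C–C bond counts 0. Tallying each carbon:
C1: 1C, 1H, 2O → 0 − 1 + 2 = +1
C2: 2C, 2H → 0 − 2 = -2
C3: 2C, 1H, 1Br → 0 − 1 + 1 = 0
C4: 2C, 1H, 1Br → 0 − 1 + 1 = 0
C5: 1C, 2H, 1Cl → 0 − 2 + 1 = -1
Sum = +1 − 2 + 0 + 0 − 1 = -2.

-2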